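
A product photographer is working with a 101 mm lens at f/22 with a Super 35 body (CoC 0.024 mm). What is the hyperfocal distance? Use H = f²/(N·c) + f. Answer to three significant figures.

Hyperfocal distance H = f²/(N·c) + f = 101²/(22 × 0.024) + 101 = 10201/0.528 + 101 ≈ 19421.1 mm ≈ 19.4 m.

19.4 m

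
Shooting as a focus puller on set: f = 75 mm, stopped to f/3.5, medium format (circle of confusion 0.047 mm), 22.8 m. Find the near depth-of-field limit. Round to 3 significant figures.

Hyperfocal distance H = f²/(N·c) + f = 75²/(3.5 × 0.047) + 75 = 5625/0.1645 + 75 ≈ 34269.5 mm ≈ 34.27 m.
Near limit Dn = s·(H − f)/(H + s − 2f) = 22800 × (34269.5 − 75) / (34269.5 + 22800 − 2 × 75) = 22800 × 34194.5 / 56919.5 ≈ 13697 mm ≈ 13.7 m.

13.7 m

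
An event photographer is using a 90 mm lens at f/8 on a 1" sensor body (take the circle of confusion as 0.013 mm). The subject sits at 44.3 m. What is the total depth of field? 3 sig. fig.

74.2 m

Hyperfocal distance H = f²/(N·c) + f = 90²/(8 × 0.013) + 90 = 8100/0.104 + 90 ≈ 77974.6 mm ≈ 77.97 m.
Near limit Dn = s·(H − f)/(H + s − 2f) = 44300 × (77974.6 − 90) / (77974.6 + 44300 − 2 × 90) = 44300 × 77884.6 / 122094.6 ≈ 28259 mm.
Far limit Df = s·(H − f)/(H − s) = 44300 × (77974.6 − 90) / (77974.6 − 44300) = 44300 × 77884.6 / 33674.6 ≈ 102460 mm.
Depth of field = Df − Dn = 102460 − 28259 ≈ 74201 mm ≈ 74.2 m.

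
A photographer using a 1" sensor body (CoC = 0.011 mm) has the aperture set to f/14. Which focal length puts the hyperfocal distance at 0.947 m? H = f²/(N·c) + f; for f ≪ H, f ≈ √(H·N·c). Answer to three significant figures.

12.0 mm

From H = f²/(N·c) + f, with f ≪ H: f ≈ √(H·N·c) = √(947 × 14 × 0.011) = √145.84 ≈ 12.08 mm.
Exact: f² + N·c·f − N·c·H = 0 ⇒ f = (−N·c + √((N·c)² + 4·N·c·H))/2 = (−0.154 + √583.38)/2 ≈ 12.000 mm ≈ 12.0 mm.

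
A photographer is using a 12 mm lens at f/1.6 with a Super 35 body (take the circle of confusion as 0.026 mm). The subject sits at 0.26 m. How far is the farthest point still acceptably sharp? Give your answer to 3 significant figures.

280 mm

Hyperfocal distance H = f²/(N·c) + f = 12²/(1.6 × 0.026) + 12 = 144/0.0416 + 12 ≈ 3473.5 mm ≈ 3.474 m.
Far limit Df = s·(H − f)/(H − s) = 260 × (3473.5 − 12) / (3473.5 − 260) = 260 × 3461.5 / 3213.5 ≈ 280.07 mm.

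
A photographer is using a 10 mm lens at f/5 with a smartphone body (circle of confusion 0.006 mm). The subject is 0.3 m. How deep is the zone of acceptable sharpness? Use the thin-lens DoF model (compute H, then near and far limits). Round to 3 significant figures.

Hyperfocal distance H = f²/(N·c) + f = 10²/(5 × 0.006) + 10 = 100/0.03 + 10 ≈ 3343.3 mm ≈ 3.343 m.
Near limit Dn = s·(H − f)/(H + s − 2f) = 300 × (3343.3 − 10) / (3343.3 + 300 − 2 × 10) = 300 × 3333.3 / 3623.3 ≈ 275.989 mm.
Far limit Df = s·(H − f)/(H − s) = 300 × (3343.3 − 10) / (3343.3 − 300) = 300 × 3333.3 / 3043.3 ≈ 328.587 mm.
Depth of field = Df − Dn = 328.587 − 275.989 ≈ 52.598 mm.

52.6 mm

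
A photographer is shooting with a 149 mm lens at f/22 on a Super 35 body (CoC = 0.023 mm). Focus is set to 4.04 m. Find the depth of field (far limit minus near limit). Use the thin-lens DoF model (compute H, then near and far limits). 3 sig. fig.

Hyperfocal distance H = f²/(N·c) + f = 149²/(22 × 0.023) + 149 = 22201/0.506 + 149 ≈ 44024.5 mm ≈ 44.02 m.
Near limit Dn = s·(H − f)/(H + s − 2f) = 4040 × (44024.5 − 149) / (44024.5 + 4040 − 2 × 149) = 4040 × 43875.5 / 47766.5 ≈ 3710.91 mm.
Far limit Df = s·(H − f)/(H − s) = 4040 × (44024.5 − 149) / (44024.5 − 4040) = 4040 × 43875.5 / 39984.5 ≈ 4433.14 mm.
Depth of field = Df − Dn = 4433.14 − 3710.91 ≈ 722.23 mm ≈ 0.722 m.

0.722 m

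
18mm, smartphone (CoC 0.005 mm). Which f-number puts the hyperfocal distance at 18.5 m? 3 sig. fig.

f/3.51

Rearrange H = f²/(N·c) + f for N: N = f² / ((H − f)·c).
N = 18² / ((18500 − 18) × 0.005) = 324 / 92.41 ≈ 3.51.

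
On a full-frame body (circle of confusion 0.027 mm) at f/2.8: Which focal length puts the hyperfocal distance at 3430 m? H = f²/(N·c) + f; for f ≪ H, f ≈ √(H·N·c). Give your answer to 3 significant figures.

From H = f²/(N·c) + f, with f ≪ H: f ≈ √(H·N·c) = √(3430000 × 2.8 × 0.027) = √259308 ≈ 509.2 mm.
The +f correction barely moves this — solving exactly, f² + N·c·f − N·c·H = 0 ⇒ f = (−N·c + √((N·c)² + 4·N·c·H))/2 = (−0.0756 + √1037232)/2 ≈ 509.19 mm, so f ≈ 509 mm.

509 mm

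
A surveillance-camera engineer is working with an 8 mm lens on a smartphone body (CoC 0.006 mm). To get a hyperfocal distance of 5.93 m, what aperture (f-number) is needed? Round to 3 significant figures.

Rearrange H = f²/(N·c) + f for N: N = f² / ((H − f)·c).
N = 8² / ((5930 − 8) × 0.006) = 64 / 35.53 ≈ 1.80.

f/1.80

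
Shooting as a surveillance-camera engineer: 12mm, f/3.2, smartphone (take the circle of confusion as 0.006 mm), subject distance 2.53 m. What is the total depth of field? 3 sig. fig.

1.91 m

Hyperfocal distance H = f²/(N·c) + f = 12²/(3.2 × 0.006) + 12 = 144/0.0192 + 12 ≈ 7512.0 mm ≈ 7.512 m.
Near limit Dn = s·(H − f)/(H + s − 2f) = 2530 × (7512.0 − 12) / (7512.0 + 2530 − 2 × 12) = 2530 × 7500.0 / 10018.0 ≈ 1894.1 mm.
Far limit Df = s·(H − f)/(H − s) = 2530 × (7512.0 − 12) / (7512.0 − 2530) = 2530 × 7500.0 / 4982.0 ≈ 3808.7 mm.
Depth of field = Df − Dn = 3808.7 − 1894.1 ≈ 1914.6 mm ≈ 1.91 m.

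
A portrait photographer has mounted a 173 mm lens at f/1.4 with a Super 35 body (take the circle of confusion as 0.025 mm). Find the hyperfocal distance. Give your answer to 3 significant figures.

855 m

Hyperfocal distance H = f²/(N·c) + f = 173²/(1.4 × 0.025) + 173 = 29929/0.035 + 173 ≈ 855287.3 mm ≈ 855 m.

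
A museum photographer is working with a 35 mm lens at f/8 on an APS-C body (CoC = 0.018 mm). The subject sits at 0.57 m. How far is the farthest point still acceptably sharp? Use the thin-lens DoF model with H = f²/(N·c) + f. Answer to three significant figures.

Hyperfocal distance H = f²/(N·c) + f = 35²/(8 × 0.018) + 35 = 1225/0.144 + 35 ≈ 8541.9 mm ≈ 8.542 m.
Far limit Df = s·(H − f)/(H − s) = 570 × (8541.9 − 35) / (8541.9 − 570) = 570 × 8506.9 / 7971.9 ≈ 608.25 mm ≈ 0.608 m.

0.608 m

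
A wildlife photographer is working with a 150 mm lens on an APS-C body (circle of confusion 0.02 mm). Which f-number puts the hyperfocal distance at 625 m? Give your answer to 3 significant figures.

f/1.80

Rearrange H = f²/(N·c) + f for N: N = f² / ((H − f)·c).
N = 150² / ((625000 − 150) × 0.02) = 22500 / 12497 ≈ 1.80.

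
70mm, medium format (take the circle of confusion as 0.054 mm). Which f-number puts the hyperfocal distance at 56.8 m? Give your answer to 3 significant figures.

Rearrange H = f²/(N·c) + f for N: N = f² / ((H − f)·c).
N = 70² / ((56800 − 70) × 0.054) = 4900 / 3063 ≈ 1.60.

f/1.60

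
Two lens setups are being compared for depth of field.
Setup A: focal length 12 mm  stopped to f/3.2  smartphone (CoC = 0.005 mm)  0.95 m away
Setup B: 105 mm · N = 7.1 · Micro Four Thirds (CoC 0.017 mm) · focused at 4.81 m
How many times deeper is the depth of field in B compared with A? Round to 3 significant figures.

2.48

Setup A: H = 12²/(3.2×0.005) + 12 ≈ 9012.0 mm; DoF = Df − Dn = 1060.53 − 860.33 ≈ 200.20 mm.
Setup B: H = 105²/(7.1×0.017) + 105 ≈ 91447.2 mm; DoF = Df − Dn = 5071.22 − 4574.38 ≈ 496.84 mm.
Ratio = 496.84 / 200.20 ≈ 2.48.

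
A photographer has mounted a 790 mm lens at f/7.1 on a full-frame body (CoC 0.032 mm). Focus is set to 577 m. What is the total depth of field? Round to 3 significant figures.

253 m

Hyperfocal distance H = f²/(N·c) + f = 790²/(7.1 × 0.032) + 790 = 624100/0.2272 + 790 ≈ 2747709.0 mm ≈ 2748 m.
Near limit Dn = s·(H − f)/(H + s − 2f) = 577000 × (2747709.0 − 790) / (2747709.0 + 577000 − 2 × 790) = 577000 × 2746919.0 / 3323129.0 ≈ 476952 mm.
Far limit Df = s·(H − f)/(H − s) = 577000 × (2747709.0 − 790) / (2747709.0 − 577000) = 577000 × 2746919.0 / 2170709.0 ≈ 730163 mm.
Depth of field = Df − Dn = 730163 − 476952 ≈ 253211 mm ≈ 253 m.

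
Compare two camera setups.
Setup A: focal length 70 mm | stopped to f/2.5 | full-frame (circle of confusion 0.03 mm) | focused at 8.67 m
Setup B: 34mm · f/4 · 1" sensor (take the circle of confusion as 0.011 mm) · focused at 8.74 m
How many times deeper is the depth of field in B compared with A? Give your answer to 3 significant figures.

Setup A: H = 70²/(2.5×0.03) + 70 ≈ 65403.3 mm; DoF = Df − Dn = 9984.3 − 7661.5 ≈ 2322.8 mm.
Setup B: H = 34²/(4×0.011) + 34 ≈ 26306.7 mm; DoF = Df − Dn = 13071.5 − 6564.7 ≈ 6506.8 mm.
Ratio = 6506.8 / 2322.8 ≈ 2.80.

2.80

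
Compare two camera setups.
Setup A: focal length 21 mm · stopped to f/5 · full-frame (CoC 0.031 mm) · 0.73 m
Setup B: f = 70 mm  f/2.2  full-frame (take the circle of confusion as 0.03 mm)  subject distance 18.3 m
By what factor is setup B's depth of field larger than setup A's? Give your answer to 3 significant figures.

Setup A: H = 21²/(5×0.031) + 21 ≈ 2866.2 mm; DoF = Df − Dn = 972.29 − 584.38 ≈ 387.91 mm.
Setup B: H = 70²/(2.2×0.03) + 70 ≈ 74312.4 mm; DoF = Df − Dn = 24256.0 − 14692.3 ≈ 9563.7 mm.
Ratio = 9563.7 / 387.91 ≈ 24.7.

24.7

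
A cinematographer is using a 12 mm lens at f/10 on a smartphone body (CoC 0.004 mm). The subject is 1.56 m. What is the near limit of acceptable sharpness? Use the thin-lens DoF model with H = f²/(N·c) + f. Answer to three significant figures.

Hyperfocal distance H = f²/(N·c) + f = 12²/(10 × 0.004) + 12 = 144/0.04 + 12 ≈ 3612.0 mm ≈ 3.612 m.
Near limit Dn = s·(H − f)/(H + s − 2f) = 1560 × (3612.0 − 12) / (3612.0 + 1560 − 2 × 12) = 1560 × 3600.0 / 5148.0 ≈ 1090.9 mm ≈ 1.09 m.

1.09 m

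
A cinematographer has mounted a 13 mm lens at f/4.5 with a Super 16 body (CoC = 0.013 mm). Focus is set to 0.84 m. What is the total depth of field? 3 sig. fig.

Hyperfocal distance H = f²/(N·c) + f = 13²/(4.5 × 0.013) + 13 = 169/0.0585 + 13 ≈ 2901.9 mm ≈ 2.902 m.
Near limit Dn = s·(H − f)/(H + s − 2f) = 840 × (2901.9 − 13) / (2901.9 + 840 − 2 × 13) = 840 × 2888.9 / 3715.9 ≈ 653.05 mm.
Far limit Df = s·(H − f)/(H − s) = 840 × (2901.9 − 13) / (2901.9 − 840) = 840 × 2888.9 / 2061.9 ≈ 1176.91 mm.
Depth of field = Df − Dn = 1176.91 − 653.05 ≈ 523.86 mm ≈ 0.524 m.

0.524 m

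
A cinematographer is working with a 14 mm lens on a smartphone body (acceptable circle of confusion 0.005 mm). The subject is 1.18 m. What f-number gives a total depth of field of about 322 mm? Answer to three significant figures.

Write h = H − f = f²/(N·c). The thin-lens limits are Dn = s·h/(h + (s−f)) and Df = s·h/(h − (s−f)), so DoF = Df − Dn = 2·s·(s−f)·h / (h² − (s−f)²).
That is a quadratic in h: DoF·h² − 2·s·(s−f)·h − DoF·(s−f)² = 0 ⇒ h = (s−f)·(s + √(s² + DoF²)) / DoF = 1166 × (1180 + √(1180² + 322²)) / 322 = 1166 × (1180 + 1223.15) / 322 ≈ 8702.1 mm.
Then N = f²/(c·h) = 14² / (0.005 × 8702.1) = 196 / 43.510 ≈ 4.50.

f/4.50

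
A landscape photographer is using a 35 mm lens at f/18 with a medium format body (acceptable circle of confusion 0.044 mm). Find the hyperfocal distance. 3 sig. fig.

1.58 m

Hyperfocal distance H = f²/(N·c) + f = 35²/(18 × 0.044) + 35 = 1225/0.792 + 35 ≈ 1581.7 mm ≈ 1.58 m.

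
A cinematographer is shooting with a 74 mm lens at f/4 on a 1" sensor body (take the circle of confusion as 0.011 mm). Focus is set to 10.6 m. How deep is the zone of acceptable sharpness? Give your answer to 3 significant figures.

1.81 m

Hyperfocal distance H = f²/(N·c) + f = 74²/(4 × 0.011) + 74 = 5476/0.044 + 74 ≈ 124528.5 mm ≈ 124.5 m.
Near limit Dn = s·(H − f)/(H + s − 2f) = 10600 × (124528.5 − 74) / (124528.5 + 10600 − 2 × 74) = 10600 × 124454.5 / 134980.5 ≈ 9773.4 mm.
Far limit Df = s·(H − f)/(H − s) = 10600 × (124528.5 − 74) / (124528.5 − 10600) = 10600 × 124454.5 / 113928.5 ≈ 11579.3 mm.
Depth of field = Df − Dn = 11579.3 − 9773.4 ≈ 1805.9 mm ≈ 1.81 m.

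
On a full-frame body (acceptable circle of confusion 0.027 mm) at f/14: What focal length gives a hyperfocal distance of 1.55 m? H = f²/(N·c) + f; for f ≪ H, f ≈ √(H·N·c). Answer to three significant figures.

24.0 mm

From H = f²/(N·c) + f, with f ≪ H: f ≈ √(H·N·c) = √(1550 × 14 × 0.027) = √585.90 ≈ 24.21 mm.
Exact: f² + N·c·f − N·c·H = 0 ⇒ f = (−N·c + √((N·c)² + 4·N·c·H))/2 = (−0.378 + √2343.7)/2 ≈ 24.017 mm ≈ 24.0 mm.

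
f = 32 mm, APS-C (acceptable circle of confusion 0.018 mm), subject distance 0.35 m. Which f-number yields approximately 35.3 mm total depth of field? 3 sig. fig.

f/9

Write h = H − f = f²/(N·c). The thin-lens limits are Dn = s·h/(h + (s−f)) and Df = s·h/(h − (s−f)), so DoF = Df − Dn = 2·s·(s−f)·h / (h² − (s−f)²).
That is a quadratic in h: DoF·h² − 2·s·(s−f)·h − DoF·(s−f)² = 0 ⇒ h = (s−f)·(s + √(s² + DoF²)) / DoF = 318 × (350 + √(350² + 35.3²)) / 35.3 = 318 × (350 + 351.776) / 35.3 ≈ 6321.9 mm.
Then N = f²/(c·h) = 32² / (0.018 × 6321.9) = 1024 / 113.80 ≈ 9.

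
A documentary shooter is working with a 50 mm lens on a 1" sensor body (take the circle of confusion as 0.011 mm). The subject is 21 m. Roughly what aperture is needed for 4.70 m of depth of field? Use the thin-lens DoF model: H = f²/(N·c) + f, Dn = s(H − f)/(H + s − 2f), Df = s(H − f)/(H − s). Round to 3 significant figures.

f/1.20

Write h = H − f = f²/(N·c). The thin-lens limits are Dn = s·h/(h + (s−f)) and Df = s·h/(h − (s−f)), so DoF = Df − Dn = 2·s·(s−f)·h / (h² − (s−f)²).
That is a quadratic in h: DoF·h² − 2·s·(s−f)·h − DoF·(s−f)² = 0 ⇒ h = (s−f)·(s + √(s² + DoF²)) / DoF = 20950 × (21000 + √(21000² + 4700²)) / 4700 = 20950 × (21000 + 21519.5) / 4700 ≈ 189529 mm.
Then N = f²/(c·h) = 50² / (0.011 × 189529) = 2500 / 2084.8 ≈ 1.20.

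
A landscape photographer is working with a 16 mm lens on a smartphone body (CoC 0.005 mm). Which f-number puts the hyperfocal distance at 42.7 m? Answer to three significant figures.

Rearrange H = f²/(N·c) + f for N: N = f² / ((H − f)·c).
N = 16² / ((42700 − 16) × 0.005) = 256 / 213.4 ≈ 1.20.

f/1.20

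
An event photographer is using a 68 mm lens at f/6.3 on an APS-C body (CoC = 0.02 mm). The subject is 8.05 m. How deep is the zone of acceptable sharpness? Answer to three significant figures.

3.68 m

Hyperfocal distance H = f²/(N·c) + f = 68²/(6.3 × 0.02) + 68 = 4624/0.126 + 68 ≈ 36766.4 mm ≈ 36.77 m.
Near limit Dn = s·(H − f)/(H + s − 2f) = 8050 × (36766.4 − 68) / (36766.4 + 8050 − 2 × 68) = 8050 × 36698.4 / 44680.4 ≈ 6611.9 mm.
Far limit Df = s·(H − f)/(H − s) = 8050 × (36766.4 − 68) / (36766.4 − 8050) = 8050 × 36698.4 / 28716.4 ≈ 10287.6 mm.
Depth of field = Df − Dn = 10287.6 − 6611.9 ≈ 3675.7 mm ≈ 3.68 m.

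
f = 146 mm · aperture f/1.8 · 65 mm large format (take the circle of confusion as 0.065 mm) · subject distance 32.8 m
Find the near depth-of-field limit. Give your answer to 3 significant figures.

Hyperfocal distance H = f²/(N·c) + f = 146²/(1.8 × 0.065) + 146 = 21316/0.117 + 146 ≈ 182334.0 mm ≈ 182.3 m.
Near limit Dn = s·(H − f)/(H + s − 2f) = 32800 × (182334.0 − 146) / (182334.0 + 32800 − 2 × 146) = 32800 × 182188.0 / 214842.0 ≈ 27815 mm ≈ 27.8 m.

27.8 m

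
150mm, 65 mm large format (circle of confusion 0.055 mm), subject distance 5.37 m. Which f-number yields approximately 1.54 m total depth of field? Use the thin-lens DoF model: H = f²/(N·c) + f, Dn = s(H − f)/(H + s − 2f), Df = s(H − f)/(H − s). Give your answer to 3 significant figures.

f/11

Write h = H − f = f²/(N·c). The thin-lens limits are Dn = s·h/(h + (s−f)) and Df = s·h/(h − (s−f)), so DoF = Df − Dn = 2·s·(s−f)·h / (h² − (s−f)²).
That is a quadratic in h: DoF·h² − 2·s·(s−f)·h − DoF·(s−f)² = 0 ⇒ h = (s−f)·(s + √(s² + DoF²)) / DoF = 5220 × (5370 + √(5370² + 1540²)) / 1540 = 5220 × (5370 + 5586.46) / 1540 ≈ 37138 mm.
Then N = f²/(c·h) = 150² / (0.055 × 37138) = 22500 / 2042.6 ≈ 11.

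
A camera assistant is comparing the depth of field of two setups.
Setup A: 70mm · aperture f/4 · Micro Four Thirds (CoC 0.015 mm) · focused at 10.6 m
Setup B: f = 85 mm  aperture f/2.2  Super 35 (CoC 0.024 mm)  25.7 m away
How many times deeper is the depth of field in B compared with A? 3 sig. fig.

3.59

Setup A: H = 70²/(4×0.015) + 70 ≈ 81736.7 mm; DoF = Df − Dn = 12169.1 − 9389.3 ≈ 2779.8 mm.
Setup B: H = 85²/(2.2×0.024) + 85 ≈ 136922.1 mm; DoF = Df − Dn = 31618.8 − 21647.7 ≈ 9971.1 mm.
Ratio = 9971.1 / 2779.8 ≈ 3.59.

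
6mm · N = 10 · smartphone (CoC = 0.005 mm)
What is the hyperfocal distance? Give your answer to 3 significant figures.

Hyperfocal distance H = f²/(N·c) + f = 6²/(10 × 0.005) + 6 = 36/0.05 + 6 ≈ 726.0 mm ≈ 0.726 m.

0.726 m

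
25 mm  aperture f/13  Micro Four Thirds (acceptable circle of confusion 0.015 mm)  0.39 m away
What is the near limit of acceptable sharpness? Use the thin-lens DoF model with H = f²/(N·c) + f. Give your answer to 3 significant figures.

Hyperfocal distance H = f²/(N·c) + f = 25²/(13 × 0.015) + 25 = 625/0.195 + 25 ≈ 3230.1 mm ≈ 3.230 m.
Near limit Dn = s·(H − f)/(H + s − 2f) = 390 × (3230.1 − 25) / (3230.1 + 390 − 2 × 25) = 390 × 3205.1 / 3570.1 ≈ 350.13 mm.

350 mm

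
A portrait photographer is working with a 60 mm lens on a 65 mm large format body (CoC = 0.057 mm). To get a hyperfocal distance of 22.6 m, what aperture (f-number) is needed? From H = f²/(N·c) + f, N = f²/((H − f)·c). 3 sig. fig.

Rearrange H = f²/(N·c) + f for N: N = f² / ((H − f)·c).
N = 60² / ((22600 − 60) × 0.057) = 3600 / 1285 ≈ 2.80.

f/2.80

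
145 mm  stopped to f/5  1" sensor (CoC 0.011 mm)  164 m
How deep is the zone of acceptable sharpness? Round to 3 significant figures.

172 m

Hyperfocal distance H = f²/(N·c) + f = 145²/(5 × 0.011) + 145 = 21025/0.055 + 145 ≈ 382417.7 mm ≈ 382.4 m.
Near limit Dn = s·(H − f)/(H + s − 2f) = 164000 × (382417.7 − 145) / (382417.7 + 164000 − 2 × 145) = 164000 × 382272.7 / 546127.7 ≈ 114795 mm.
Far limit Df = s·(H − f)/(H − s) = 164000 × (382417.7 − 145) / (382417.7 − 164000) = 164000 × 382272.7 / 218417.7 ≈ 287031 mm.
Depth of field = Df − Dn = 287031 − 114795 ≈ 172236 mm ≈ 172 m.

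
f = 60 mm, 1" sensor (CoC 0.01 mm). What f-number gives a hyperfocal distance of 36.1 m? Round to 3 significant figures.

f/9.99

Rearrange H = f²/(N·c) + f for N: N = f² / ((H − f)·c).
N = 60² / ((36100 − 60) × 0.01) = 3600 / 360.4 ≈ 9.99.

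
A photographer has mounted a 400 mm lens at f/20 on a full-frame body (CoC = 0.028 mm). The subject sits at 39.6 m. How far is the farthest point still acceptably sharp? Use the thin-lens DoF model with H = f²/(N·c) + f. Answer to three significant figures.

Hyperfocal distance H = f²/(N·c) + f = 400²/(20 × 0.028) + 400 = 160000/0.56 + 400 ≈ 286114.3 mm ≈ 286.1 m.
Far limit Df = s·(H − f)/(H − s) = 39600 × (286114.3 − 400) / (286114.3 − 39600) = 39600 × 285714.3 / 246514.3 ≈ 45897 mm ≈ 45.9 m.

45.9 m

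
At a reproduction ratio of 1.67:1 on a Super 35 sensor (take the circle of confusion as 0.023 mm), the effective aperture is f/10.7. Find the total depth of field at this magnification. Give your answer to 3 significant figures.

0.176 mm

At magnification m, DoF ≈ 2·N_eff·c/m² = 2 × 10.7 × 0.023 / 1.67² = 0.4922 / 2.789 ≈ 0.176 mm.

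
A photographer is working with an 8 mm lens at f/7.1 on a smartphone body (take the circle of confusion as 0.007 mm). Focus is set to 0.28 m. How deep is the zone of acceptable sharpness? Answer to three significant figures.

Hyperfocal distance H = f²/(N·c) + f = 8²/(7.1 × 0.007) + 8 = 64/0.0497 + 8 ≈ 1295.7 mm ≈ 1.296 m.
Near limit Dn = s·(H − f)/(H + s − 2f) = 280 × (1295.7 − 8) / (1295.7 + 280 − 2 × 8) = 280 × 1287.7 / 1559.7 ≈ 231.17 mm.
Far limit Df = s·(H − f)/(H − s) = 280 × (1295.7 − 8) / (1295.7 − 280) = 280 × 1287.7 / 1015.7 ≈ 354.98 mm.
Depth of field = Df − Dn = 354.98 − 231.17 ≈ 123.81 mm.

124 mm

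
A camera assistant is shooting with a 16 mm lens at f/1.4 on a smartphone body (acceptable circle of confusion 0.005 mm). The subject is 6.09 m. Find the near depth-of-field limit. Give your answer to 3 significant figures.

Hyperfocal distance H = f²/(N·c) + f = 16²/(1.4 × 0.005) + 16 = 256/0.007 + 16 ≈ 36587.4 mm ≈ 36.59 m.
Near limit Dn = s·(H − f)/(H + s − 2f) = 6090 × (36587.4 − 16) / (36587.4 + 6090 − 2 × 16) = 6090 × 36571.4 / 42645.4 ≈ 5222.6 mm ≈ 5.22 m.

5.22 m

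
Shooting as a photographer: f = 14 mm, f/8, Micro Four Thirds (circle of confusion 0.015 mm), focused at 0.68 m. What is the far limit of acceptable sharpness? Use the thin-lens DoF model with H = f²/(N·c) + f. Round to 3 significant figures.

1.15 m

Hyperfocal distance H = f²/(N·c) + f = 14²/(8 × 0.015) + 14 = 196/0.12 + 14 ≈ 1647.3 mm ≈ 1.647 m.
Far limit Df = s·(H − f)/(H − s) = 680 × (1647.3 − 14) / (1647.3 − 680) = 680 × 1633.3 / 967.3 ≈ 1148.2 mm ≈ 1.15 m.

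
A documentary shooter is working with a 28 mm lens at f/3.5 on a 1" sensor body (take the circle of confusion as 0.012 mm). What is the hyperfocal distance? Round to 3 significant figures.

18.7 m

Hyperfocal distance H = f²/(N·c) + f = 28²/(3.5 × 0.012) + 28 = 784/0.042 + 28 ≈ 18694.7 mm ≈ 18.7 m.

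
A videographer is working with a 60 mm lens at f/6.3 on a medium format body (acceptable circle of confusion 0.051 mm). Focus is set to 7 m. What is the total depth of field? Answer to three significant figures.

Hyperfocal distance H = f²/(N·c) + f = 60²/(6.3 × 0.051) + 60 = 3600/0.3213 + 60 ≈ 11264.5 mm ≈ 11.26 m.
Near limit Dn = s·(H − f)/(H + s − 2f) = 7000 × (11264.5 − 60) / (11264.5 + 7000 − 2 × 60) = 7000 × 11204.5 / 18144.5 ≈ 4323 mm.
Far limit Df = s·(H − f)/(H − s) = 7000 × (11264.5 − 60) / (11264.5 − 7000) = 7000 × 11204.5 / 4264.5 ≈ 18392 mm.
Depth of field = Df − Dn = 18392 − 4323 ≈ 14069 mm ≈ 14.1 m.

14.1 m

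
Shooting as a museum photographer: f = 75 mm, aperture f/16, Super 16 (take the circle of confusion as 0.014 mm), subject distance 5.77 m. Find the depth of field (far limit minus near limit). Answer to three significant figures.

Hyperfocal distance H = f²/(N·c) + f = 75²/(16 × 0.014) + 75 = 5625/0.224 + 75 ≈ 25186.6 mm ≈ 25.19 m.
Near limit Dn = s·(H − f)/(H + s − 2f) = 5770 × (25186.6 − 75) / (25186.6 + 5770 − 2 × 75) = 5770 × 25111.6 / 30806.6 ≈ 4703.3 mm.
Far limit Df = s·(H − f)/(H − s) = 5770 × (25186.6 − 75) / (25186.6 − 5770) = 5770 × 25111.6 / 19416.6 ≈ 7462.4 mm.
Depth of field = Df − Dn = 7462.4 − 4703.3 ≈ 2759.1 mm ≈ 2.76 m.

2.76 m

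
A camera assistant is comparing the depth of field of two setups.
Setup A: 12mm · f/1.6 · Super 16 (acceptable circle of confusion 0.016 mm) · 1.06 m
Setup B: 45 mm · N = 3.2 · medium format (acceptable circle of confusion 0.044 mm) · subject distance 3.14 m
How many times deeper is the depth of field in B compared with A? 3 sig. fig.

Setup A: H = 12²/(1.6×0.016) + 12 ≈ 5637.0 mm; DoF = Df − Dn = 1302.71 − 893.53 ≈ 409.18 mm.
Setup B: H = 45²/(3.2×0.044) + 45 ≈ 14427.1 mm; DoF = Df − Dn = 4001.0 − 2583.9 ≈ 1417.1 mm.
Ratio = 1417.1 / 409.18 ≈ 3.46.

3.46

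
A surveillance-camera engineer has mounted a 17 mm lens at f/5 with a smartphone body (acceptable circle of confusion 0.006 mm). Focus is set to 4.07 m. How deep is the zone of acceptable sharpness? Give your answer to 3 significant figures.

Hyperfocal distance H = f²/(N·c) + f = 17²/(5 × 0.006) + 17 = 289/0.03 + 17 ≈ 9650.3 mm ≈ 9.650 m.
Near limit Dn = s·(H − f)/(H + s − 2f) = 4070 × (9650.3 − 17) / (9650.3 + 4070 − 2 × 17) = 4070 × 9633.3 / 13686.3 ≈ 2864.7 mm.
Far limit Df = s·(H − f)/(H − s) = 4070 × (9650.3 − 17) / (9650.3 − 4070) = 4070 × 9633.3 / 5580.3 ≈ 7026.0 mm.
Depth of field = Df − Dn = 7026.0 − 2864.7 ≈ 4161.3 mm ≈ 4.16 m.

4.16 m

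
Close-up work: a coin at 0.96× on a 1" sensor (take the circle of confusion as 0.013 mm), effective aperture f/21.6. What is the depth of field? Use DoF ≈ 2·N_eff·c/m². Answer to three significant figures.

At magnification m, DoF ≈ 2·N_eff·c/m² = 2 × 21.6 × 0.013 / 0.96² = 0.5616 / 0.9216 ≈ 0.609 mm.

0.609 mm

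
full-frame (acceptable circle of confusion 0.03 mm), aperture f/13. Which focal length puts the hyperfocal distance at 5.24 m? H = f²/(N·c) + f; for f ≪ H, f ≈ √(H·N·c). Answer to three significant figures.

45.0 mm

From H = f²/(N·c) + f, with f ≪ H: f ≈ √(H·N·c) = √(5240 × 13 × 0.03) = √2043.6 ≈ 45.21 mm.
Exact: f² + N·c·f − N·c·H = 0 ⇒ f = (−N·c + √((N·c)² + 4·N·c·H))/2 = (−0.39 + √8174.6)/2 ≈ 45.012 mm ≈ 45.0 mm.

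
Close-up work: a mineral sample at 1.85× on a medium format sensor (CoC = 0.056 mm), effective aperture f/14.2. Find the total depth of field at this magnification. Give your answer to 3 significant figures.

0.465 mm

At magnification m, DoF ≈ 2·N_eff·c/m² = 2 × 14.2 × 0.056 / 1.85² = 1.59 / 3.423 ≈ 0.465 mm.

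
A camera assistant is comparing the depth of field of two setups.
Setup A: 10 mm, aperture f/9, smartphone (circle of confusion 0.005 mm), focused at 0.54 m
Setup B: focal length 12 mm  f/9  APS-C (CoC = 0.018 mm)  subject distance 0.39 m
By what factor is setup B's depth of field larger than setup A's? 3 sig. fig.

1.48

Setup A: H = 10²/(9×0.005) + 10 ≈ 2232.2 mm; DoF = Df − Dn = 709.13 − 436.01 ≈ 273.12 mm.
Setup B: H = 12²/(9×0.018) + 12 ≈ 900.9 mm; DoF = Df − Dn = 678.56 − 273.64 ≈ 404.92 mm.
Ratio = 404.92 / 273.12 ≈ 1.48.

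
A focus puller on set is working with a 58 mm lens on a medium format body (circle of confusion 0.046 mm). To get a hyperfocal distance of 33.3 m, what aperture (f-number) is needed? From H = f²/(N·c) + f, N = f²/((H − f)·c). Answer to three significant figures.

f/2.20

Rearrange H = f²/(N·c) + f for N: N = f² / ((H − f)·c).
N = 58² / ((33300 − 58) × 0.046) = 3364 / 1529 ≈ 2.20.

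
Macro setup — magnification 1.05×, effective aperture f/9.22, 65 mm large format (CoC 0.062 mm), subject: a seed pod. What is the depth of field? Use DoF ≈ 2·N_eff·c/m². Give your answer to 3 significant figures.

At magnification m, DoF ≈ 2·N_eff·c/m² = 2 × 9.22 × 0.062 / 1.05² = 1.143 / 1.103 ≈ 1.04 mm.

1.04 mm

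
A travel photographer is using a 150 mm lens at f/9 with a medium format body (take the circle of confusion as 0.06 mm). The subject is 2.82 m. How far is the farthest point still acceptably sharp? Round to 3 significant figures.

3.01 m

Hyperfocal distance H = f²/(N·c) + f = 150²/(9 × 0.06) + 150 = 22500/0.54 + 150 ≈ 41816.7 mm ≈ 41.82 m.
Far limit Df = s·(H − f)/(H − s) = 2820 × (41816.7 − 150) / (41816.7 − 2820) = 2820 × 41666.7 / 38996.7 ≈ 3013.1 mm ≈ 3.01 m.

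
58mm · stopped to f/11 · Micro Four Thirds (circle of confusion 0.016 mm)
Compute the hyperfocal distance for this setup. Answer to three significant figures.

19.2 m

Hyperfocal distance H = f²/(N·c) + f = 58²/(11 × 0.016) + 58 = 3364/0.176 + 58 ≈ 19171.6 mm ≈ 19.2 m.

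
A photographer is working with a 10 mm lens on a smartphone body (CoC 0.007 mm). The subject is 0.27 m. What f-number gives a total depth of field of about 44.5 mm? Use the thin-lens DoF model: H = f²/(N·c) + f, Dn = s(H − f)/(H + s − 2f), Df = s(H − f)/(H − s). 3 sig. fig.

f/4.50

Write h = H − f = f²/(N·c). The thin-lens limits are Dn = s·h/(h + (s−f)) and Df = s·h/(h − (s−f)), so DoF = Df − Dn = 2·s·(s−f)·h / (h² − (s−f)²).
That is a quadratic in h: DoF·h² − 2·s·(s−f)·h − DoF·(s−f)² = 0 ⇒ h = (s−f)·(s + √(s² + DoF²)) / DoF = 260 × (270 + √(270² + 44.5²)) / 44.5 = 260 × (270 + 273.643) / 44.5 ≈ 3176.3 mm.
Then N = f²/(c·h) = 10² / (0.007 × 3176.3) = 100 / 22.234 ≈ 4.50.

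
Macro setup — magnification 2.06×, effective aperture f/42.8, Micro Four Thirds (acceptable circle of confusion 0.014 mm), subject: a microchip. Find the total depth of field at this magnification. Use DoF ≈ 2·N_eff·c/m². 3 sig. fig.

At magnification m, DoF ≈ 2·N_eff·c/m² = 2 × 42.8 × 0.014 / 2.06² = 1.198 / 4.244 ≈ 0.282 mm.

0.282 mm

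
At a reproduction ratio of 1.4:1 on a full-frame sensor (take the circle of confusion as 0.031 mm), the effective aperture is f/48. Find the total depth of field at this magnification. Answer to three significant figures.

1.52 mm

At magnification m, DoF ≈ 2·N_eff·c/m² = 2 × 48 × 0.031 / 1.4² = 2.976 / 1.96 ≈ 1.52 mm.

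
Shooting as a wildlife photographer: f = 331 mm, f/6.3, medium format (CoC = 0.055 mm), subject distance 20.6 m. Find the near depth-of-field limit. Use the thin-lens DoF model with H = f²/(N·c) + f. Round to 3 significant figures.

19.4 m

Hyperfocal distance H = f²/(N·c) + f = 331²/(6.3 × 0.055) + 331 = 109561/0.3465 + 331 ≈ 316524.4 mm ≈ 316.5 m.
Near limit Dn = s·(H − f)/(H + s − 2f) = 20600 × (316524.4 − 331) / (316524.4 + 20600 − 2 × 331) = 20600 × 316193.4 / 336462.4 ≈ 19359 mm ≈ 19.4 m.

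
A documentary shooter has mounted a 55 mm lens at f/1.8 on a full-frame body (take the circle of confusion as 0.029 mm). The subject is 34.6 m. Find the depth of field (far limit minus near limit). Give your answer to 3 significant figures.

64.0 m

Hyperfocal distance H = f²/(N·c) + f = 55²/(1.8 × 0.029) + 55 = 3025/0.0522 + 55 ≈ 58005.2 mm ≈ 58.01 m.
Near limit Dn = s·(H − f)/(H + s − 2f) = 34600 × (58005.2 − 55) / (58005.2 + 34600 − 2 × 55) = 34600 × 57950.2 / 92495.2 ≈ 21678 mm.
Far limit Df = s·(H − f)/(H − s) = 34600 × (58005.2 − 55) / (58005.2 − 34600) = 34600 × 57950.2 / 23405.2 ≈ 85668 mm.
Depth of field = Df − Dn = 85668 − 21678 ≈ 63990 mm ≈ 64.0 m.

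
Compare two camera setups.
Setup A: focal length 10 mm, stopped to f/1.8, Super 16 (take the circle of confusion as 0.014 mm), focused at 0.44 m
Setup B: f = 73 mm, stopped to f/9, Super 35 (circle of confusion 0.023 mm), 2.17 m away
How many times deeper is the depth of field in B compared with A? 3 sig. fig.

Setup A: H = 10²/(1.8×0.014) + 10 ≈ 3978.3 mm; DoF = Df − Dn = 493.473 − 396.983 ≈ 96.490 mm.
Setup B: H = 73²/(9×0.023) + 73 ≈ 25817.0 mm; DoF = Df − Dn = 2362.43 − 2006.55 ≈ 355.88 mm.
Ratio = 355.88 / 96.490 ≈ 3.69.

3.69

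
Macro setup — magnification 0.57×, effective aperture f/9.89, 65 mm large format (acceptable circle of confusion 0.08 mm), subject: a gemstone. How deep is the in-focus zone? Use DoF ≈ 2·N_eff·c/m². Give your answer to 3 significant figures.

At magnification m, DoF ≈ 2·N_eff·c/m² = 2 × 9.89 × 0.08 / 0.57² = 1.582 / 0.3249 ≈ 4.87 mm.

4.87 mm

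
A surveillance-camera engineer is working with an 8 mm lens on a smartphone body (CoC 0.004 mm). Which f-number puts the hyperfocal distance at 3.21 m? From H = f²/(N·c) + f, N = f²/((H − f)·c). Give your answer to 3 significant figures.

f/5

Rearrange H = f²/(N·c) + f for N: N = f² / ((H − f)·c).
N = 8² / ((3210 − 8) × 0.004) = 64 / 12.81 ≈ 5.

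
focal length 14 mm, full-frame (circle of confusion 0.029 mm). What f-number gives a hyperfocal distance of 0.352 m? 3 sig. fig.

f/20

Rearrange H = f²/(N·c) + f for N: N = f² / ((H − f)·c).
N = 14² / ((352 − 14) × 0.029) = 196 / 9.802 ≈ 20.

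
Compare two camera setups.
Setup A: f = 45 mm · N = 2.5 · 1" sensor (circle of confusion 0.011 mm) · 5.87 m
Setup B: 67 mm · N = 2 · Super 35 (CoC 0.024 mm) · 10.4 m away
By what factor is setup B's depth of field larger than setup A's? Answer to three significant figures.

Setup A: H = 45²/(2.5×0.011) + 45 ≈ 73681.4 mm; DoF = Df − Dn = 6374.23 − 5439.69 ≈ 934.54 mm.
Setup B: H = 67²/(2×0.024) + 67 ≈ 93587.8 mm; DoF = Df − Dn = 11691.8 − 9365.2 ≈ 2326.6 mm.
Ratio = 2326.6 / 934.54 ≈ 2.49.

2.49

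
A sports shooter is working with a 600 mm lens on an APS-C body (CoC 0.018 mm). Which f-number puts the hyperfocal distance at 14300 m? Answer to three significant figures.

Rearrange H = f²/(N·c) + f for N: N = f² / ((H − f)·c).
N = 600² / ((14300000 − 600) × 0.018) = 360000 / 257389 ≈ 1.40.

f/1.40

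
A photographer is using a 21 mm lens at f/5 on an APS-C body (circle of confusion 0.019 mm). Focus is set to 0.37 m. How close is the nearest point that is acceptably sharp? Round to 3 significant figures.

344 mm

Hyperfocal distance H = f²/(N·c) + f = 21²/(5 × 0.019) + 21 = 441/0.095 + 21 ≈ 4663.1 mm ≈ 4.663 m.
Near limit Dn = s·(H − f)/(H + s − 2f) = 370 × (4663.1 − 21) / (4663.1 + 370 − 2 × 21) = 370 × 4642.1 / 4991.1 ≈ 344.13 mm.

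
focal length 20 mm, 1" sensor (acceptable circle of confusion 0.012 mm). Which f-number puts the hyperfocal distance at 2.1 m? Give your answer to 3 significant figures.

f/16

Rearrange H = f²/(N·c) + f for N: N = f² / ((H − f)·c).
N = 20² / ((2100 − 20) × 0.012) = 400 / 24.96 ≈ 16.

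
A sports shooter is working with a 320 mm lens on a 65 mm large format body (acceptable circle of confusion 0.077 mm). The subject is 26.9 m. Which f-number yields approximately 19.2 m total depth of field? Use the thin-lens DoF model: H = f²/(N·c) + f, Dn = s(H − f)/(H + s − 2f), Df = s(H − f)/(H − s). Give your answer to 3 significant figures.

f/16

Write h = H − f = f²/(N·c). The thin-lens limits are Dn = s·h/(h + (s−f)) and Df = s·h/(h − (s−f)), so DoF = Df − Dn = 2·s·(s−f)·h / (h² − (s−f)²).
That is a quadratic in h: DoF·h² − 2·s·(s−f)·h − DoF·(s−f)² = 0 ⇒ h = (s−f)·(s + √(s² + DoF²)) / DoF = 26580 × (26900 + √(26900² + 19200²)) / 19200 = 26580 × (26900 + 33049.2) / 19200 ≈ 82992 mm.
Then N = f²/(c·h) = 320² / (0.077 × 82992) = 102400 / 6390.4 ≈ 16.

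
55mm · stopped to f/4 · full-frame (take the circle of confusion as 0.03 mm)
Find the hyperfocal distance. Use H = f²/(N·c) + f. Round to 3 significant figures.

25.3 m

Hyperfocal distance H = f²/(N·c) + f = 55²/(4 × 0.03) + 55 = 3025/0.12 + 55 ≈ 25263.3 mm ≈ 25.3 m.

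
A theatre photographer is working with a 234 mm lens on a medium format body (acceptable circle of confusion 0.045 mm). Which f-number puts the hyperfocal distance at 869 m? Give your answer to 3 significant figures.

Rearrange H = f²/(N·c) + f for N: N = f² / ((H − f)·c).
N = 234² / ((869000 − 234) × 0.045) = 54756 / 39094 ≈ 1.40.

f/1.40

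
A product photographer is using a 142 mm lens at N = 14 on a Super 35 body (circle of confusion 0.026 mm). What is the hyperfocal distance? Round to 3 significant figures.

Hyperfocal distance H = f²/(N·c) + f = 142²/(14 × 0.026) + 142 = 20164/0.364 + 142 ≈ 55537.6 mm ≈ 55.5 m.

55.5 m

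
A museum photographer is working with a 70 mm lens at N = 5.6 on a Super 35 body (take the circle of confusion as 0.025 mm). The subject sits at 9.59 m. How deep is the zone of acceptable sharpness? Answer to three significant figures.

Hyperfocal distance H = f²/(N·c) + f = 70²/(5.6 × 0.025) + 70 = 4900/0.14 + 70 ≈ 35070.0 mm ≈ 35.07 m.
Near limit Dn = s·(H − f)/(H + s − 2f) = 9590 × (35070.0 − 70) / (35070.0 + 9590 − 2 × 70) = 9590 × 35000.0 / 44520.0 ≈ 7539.3 mm.
Far limit Df = s·(H − f)/(H − s) = 9590 × (35070.0 − 70) / (35070.0 − 9590) = 9590 × 35000.0 / 25480.0 ≈ 13173.1 mm.
Depth of field = Df − Dn = 13173.1 − 7539.3 ≈ 5633.8 mm ≈ 5.63 m.

5.63 m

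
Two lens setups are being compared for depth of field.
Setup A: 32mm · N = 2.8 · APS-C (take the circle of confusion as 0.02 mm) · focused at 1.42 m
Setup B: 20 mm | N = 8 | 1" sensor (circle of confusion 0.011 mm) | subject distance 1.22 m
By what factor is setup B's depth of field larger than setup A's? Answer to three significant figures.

Setup A: H = 32²/(2.8×0.02) + 32 ≈ 18317.7 mm; DoF = Df − Dn = 1536.64 − 1319.82 ≈ 216.82 mm.
Setup B: H = 20²/(8×0.011) + 20 ≈ 4565.5 mm; DoF = Df − Dn = 1657.61 − 965.19 ≈ 692.42 mm.
Ratio = 692.42 / 216.82 ≈ 3.19.

3.19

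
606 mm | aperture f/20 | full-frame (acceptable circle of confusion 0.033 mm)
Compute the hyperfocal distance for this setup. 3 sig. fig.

Hyperfocal distance H = f²/(N·c) + f = 606²/(20 × 0.033) + 606 = 367236/0.66 + 606 ≈ 557024.2 mm ≈ 557 m.

557 m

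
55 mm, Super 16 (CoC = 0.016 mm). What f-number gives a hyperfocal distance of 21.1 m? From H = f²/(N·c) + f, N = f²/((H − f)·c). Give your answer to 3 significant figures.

f/8.98

Rearrange H = f²/(N·c) + f for N: N = f² / ((H − f)·c).
N = 55² / ((21100 − 55) × 0.016) = 3025 / 336.7 ≈ 8.98.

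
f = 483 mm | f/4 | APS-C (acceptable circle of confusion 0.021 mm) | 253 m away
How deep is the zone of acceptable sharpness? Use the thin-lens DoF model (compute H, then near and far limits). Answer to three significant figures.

Hyperfocal distance H = f²/(N·c) + f = 483²/(4 × 0.021) + 483 = 233289/0.084 + 483 ≈ 2777733.0 mm ≈ 2778 m.
Near limit Dn = s·(H − f)/(H + s − 2f) = 253000 × (2777733.0 − 483) / (2777733.0 + 253000 − 2 × 483) = 253000 × 2777250.0 / 3029767.0 ≈ 231914 mm.
Far limit Df = s·(H − f)/(H − s) = 253000 × (2777733.0 − 483) / (2777733.0 − 253000) = 253000 × 2777250.0 / 2524733.0 ≈ 278304 mm.
Depth of field = Df − Dn = 278304 − 231914 ≈ 46390 mm ≈ 46.4 m.

46.4 m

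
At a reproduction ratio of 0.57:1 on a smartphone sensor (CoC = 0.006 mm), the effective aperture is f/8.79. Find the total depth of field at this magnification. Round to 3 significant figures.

At magnification m, DoF ≈ 2·N_eff·c/m² = 2 × 8.79 × 0.006 / 0.57² = 0.1055 / 0.3249 ≈ 0.325 mm.

0.325 mm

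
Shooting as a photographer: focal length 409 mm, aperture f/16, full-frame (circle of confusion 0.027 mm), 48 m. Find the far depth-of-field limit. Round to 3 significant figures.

54.7 m

Hyperfocal distance H = f²/(N·c) + f = 409²/(16 × 0.027) + 409 = 167281/0.432 + 409 ≈ 387633.5 mm ≈ 387.6 m.
Far limit Df = s·(H − f)/(H − s) = 48000 × (387633.5 − 409) / (387633.5 − 48000) = 48000 × 387224.5 / 339633.5 ≈ 54726 mm ≈ 54.7 m.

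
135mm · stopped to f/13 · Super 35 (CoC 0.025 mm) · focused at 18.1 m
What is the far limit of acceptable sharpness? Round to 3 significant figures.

26.6 m

Hyperfocal distance H = f²/(N·c) + f = 135²/(13 × 0.025) + 135 = 18225/0.325 + 135 ≈ 56211.9 mm ≈ 56.21 m.
Far limit Df = s·(H − f)/(H − s) = 18100 × (56211.9 − 135) / (56211.9 − 18100) = 18100 × 56076.9 / 38111.9 ≈ 26632 mm ≈ 26.6 m.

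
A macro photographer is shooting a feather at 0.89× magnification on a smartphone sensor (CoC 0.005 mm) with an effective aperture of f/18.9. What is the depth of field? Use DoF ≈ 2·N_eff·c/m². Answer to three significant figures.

At magnification m, DoF ≈ 2·N_eff·c/m² = 2 × 18.9 × 0.005 / 0.89² = 0.189 / 0.7921 ≈ 0.239 mm.

0.239 mm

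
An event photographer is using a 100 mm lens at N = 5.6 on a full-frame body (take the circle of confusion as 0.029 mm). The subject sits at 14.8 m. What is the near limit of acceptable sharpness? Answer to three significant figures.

Hyperfocal distance H = f²/(N·c) + f = 100²/(5.6 × 0.029) + 100 = 10000/0.1624 + 100 ≈ 61676.4 mm ≈ 61.68 m.
Near limit Dn = s·(H − f)/(H + s − 2f) = 14800 × (61676.4 − 100) / (61676.4 + 14800 − 2 × 100) = 14800 × 61576.4 / 76276.4 ≈ 11948 mm ≈ 11.9 m.

11.9 m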